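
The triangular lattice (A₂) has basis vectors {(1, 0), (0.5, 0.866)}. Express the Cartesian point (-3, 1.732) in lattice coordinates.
-4b₁ + 2b₂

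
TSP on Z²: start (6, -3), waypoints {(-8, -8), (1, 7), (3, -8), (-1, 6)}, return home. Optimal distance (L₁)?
58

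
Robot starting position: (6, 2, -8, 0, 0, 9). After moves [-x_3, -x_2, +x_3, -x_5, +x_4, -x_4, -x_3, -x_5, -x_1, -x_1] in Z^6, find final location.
(4, 1, -9, 0, -2, 9)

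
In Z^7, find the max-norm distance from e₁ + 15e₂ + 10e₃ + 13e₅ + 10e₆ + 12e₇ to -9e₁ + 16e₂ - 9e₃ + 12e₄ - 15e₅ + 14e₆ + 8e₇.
28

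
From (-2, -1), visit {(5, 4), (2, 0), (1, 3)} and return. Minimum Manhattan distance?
24
(one optimal route: (-2, -1) → (2, 0) → (5, 4) → (1, 3) → (-2, -1))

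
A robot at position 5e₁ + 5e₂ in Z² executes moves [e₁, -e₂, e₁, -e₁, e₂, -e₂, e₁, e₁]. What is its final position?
(8, 4)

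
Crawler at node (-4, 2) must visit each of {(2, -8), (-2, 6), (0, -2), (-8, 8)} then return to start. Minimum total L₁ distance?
52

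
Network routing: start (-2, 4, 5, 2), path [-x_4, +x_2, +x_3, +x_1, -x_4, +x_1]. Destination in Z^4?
(0, 5, 6, 0)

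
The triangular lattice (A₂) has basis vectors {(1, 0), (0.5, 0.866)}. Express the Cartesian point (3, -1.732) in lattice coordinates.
4b₁ - 2b₂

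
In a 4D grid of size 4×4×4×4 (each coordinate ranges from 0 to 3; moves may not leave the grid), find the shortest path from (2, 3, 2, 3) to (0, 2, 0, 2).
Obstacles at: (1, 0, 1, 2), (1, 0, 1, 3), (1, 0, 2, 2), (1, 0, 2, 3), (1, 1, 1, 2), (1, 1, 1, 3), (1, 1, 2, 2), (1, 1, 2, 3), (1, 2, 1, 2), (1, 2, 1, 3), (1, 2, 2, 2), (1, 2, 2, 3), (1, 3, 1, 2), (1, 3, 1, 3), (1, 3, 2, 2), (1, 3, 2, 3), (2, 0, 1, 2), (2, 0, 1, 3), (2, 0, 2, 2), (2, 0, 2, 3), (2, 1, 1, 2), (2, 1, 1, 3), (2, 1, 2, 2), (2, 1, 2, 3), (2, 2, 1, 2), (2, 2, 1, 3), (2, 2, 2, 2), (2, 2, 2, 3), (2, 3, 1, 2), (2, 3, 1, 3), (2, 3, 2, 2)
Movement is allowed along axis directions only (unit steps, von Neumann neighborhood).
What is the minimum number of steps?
8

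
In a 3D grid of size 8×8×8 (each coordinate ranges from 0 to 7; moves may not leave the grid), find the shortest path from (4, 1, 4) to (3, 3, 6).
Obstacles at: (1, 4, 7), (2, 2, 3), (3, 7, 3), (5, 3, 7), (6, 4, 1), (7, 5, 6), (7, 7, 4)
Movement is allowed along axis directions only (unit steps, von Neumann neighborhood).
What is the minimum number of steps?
5
(one shortest path: (4, 1, 4) → (3, 1, 4) → (3, 2, 4) → (3, 3, 4) → (3, 3, 5) → (3, 3, 6))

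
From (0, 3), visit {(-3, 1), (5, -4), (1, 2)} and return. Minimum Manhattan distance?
30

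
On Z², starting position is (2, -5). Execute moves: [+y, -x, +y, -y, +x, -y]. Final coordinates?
(2, -5)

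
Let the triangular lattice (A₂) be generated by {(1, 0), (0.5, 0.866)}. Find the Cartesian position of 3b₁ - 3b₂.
(1.5, -2.598)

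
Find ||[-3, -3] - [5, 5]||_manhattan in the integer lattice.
16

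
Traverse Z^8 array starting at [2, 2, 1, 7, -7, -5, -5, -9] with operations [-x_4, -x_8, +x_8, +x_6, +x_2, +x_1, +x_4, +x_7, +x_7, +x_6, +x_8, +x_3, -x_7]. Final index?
(3, 3, 2, 7, -7, -3, -4, -8)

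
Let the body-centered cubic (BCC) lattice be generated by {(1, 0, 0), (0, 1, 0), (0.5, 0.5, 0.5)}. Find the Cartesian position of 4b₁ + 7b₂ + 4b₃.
(6, 9, 2)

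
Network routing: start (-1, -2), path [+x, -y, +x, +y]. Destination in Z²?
(1, -2)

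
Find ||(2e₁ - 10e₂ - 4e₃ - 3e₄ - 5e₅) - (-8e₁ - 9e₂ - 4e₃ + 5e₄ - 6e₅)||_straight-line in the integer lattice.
12.8841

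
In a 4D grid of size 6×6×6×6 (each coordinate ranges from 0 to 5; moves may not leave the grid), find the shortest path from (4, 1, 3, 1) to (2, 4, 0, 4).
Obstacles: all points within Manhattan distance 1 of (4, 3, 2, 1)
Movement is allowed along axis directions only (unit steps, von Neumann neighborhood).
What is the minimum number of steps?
11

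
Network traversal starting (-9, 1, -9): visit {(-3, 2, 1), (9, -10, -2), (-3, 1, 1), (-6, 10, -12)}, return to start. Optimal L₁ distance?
102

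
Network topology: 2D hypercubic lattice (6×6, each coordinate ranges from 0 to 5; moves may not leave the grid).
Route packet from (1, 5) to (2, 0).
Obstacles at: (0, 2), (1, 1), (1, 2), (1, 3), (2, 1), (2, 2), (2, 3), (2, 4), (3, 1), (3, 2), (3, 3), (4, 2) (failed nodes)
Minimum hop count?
12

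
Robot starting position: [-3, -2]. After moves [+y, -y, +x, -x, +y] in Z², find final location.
(-3, -1)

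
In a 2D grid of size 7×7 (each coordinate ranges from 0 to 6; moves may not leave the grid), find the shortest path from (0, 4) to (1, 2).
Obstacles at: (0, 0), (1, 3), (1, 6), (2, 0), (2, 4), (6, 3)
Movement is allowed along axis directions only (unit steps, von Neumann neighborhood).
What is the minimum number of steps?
3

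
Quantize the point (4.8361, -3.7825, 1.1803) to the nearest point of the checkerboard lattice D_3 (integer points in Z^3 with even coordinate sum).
(5, -4, 1)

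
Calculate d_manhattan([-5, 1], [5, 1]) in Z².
10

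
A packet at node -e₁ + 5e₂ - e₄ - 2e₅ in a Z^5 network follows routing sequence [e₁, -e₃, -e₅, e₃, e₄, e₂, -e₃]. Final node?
(0, 6, -1, 0, -3)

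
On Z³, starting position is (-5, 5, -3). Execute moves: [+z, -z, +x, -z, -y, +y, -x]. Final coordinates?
(-5, 5, -4)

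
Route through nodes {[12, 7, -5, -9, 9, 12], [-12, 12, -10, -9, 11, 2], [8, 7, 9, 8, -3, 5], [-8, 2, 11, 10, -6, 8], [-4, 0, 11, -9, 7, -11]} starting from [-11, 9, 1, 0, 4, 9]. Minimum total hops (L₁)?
226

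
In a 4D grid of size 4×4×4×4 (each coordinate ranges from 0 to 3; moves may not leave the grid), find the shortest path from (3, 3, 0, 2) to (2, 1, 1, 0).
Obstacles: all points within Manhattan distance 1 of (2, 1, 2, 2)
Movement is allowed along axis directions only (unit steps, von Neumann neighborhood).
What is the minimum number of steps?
6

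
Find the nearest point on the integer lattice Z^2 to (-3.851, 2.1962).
(-4, 2)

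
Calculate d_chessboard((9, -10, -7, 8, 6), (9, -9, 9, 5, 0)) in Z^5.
16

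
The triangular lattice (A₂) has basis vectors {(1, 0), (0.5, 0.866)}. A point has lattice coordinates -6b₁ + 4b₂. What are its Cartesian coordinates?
(-4, 3.464)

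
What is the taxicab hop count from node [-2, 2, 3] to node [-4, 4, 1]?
6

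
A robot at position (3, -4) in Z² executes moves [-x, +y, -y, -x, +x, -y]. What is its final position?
(2, -5)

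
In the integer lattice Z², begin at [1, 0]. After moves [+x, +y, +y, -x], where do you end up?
(1, 2)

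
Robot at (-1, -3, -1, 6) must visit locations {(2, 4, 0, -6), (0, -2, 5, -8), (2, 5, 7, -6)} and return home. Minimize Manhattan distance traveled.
66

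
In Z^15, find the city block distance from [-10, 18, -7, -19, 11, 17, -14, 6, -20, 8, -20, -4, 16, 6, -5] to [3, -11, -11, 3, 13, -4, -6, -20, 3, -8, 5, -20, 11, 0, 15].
236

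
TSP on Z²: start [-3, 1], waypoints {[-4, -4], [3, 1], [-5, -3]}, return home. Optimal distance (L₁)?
26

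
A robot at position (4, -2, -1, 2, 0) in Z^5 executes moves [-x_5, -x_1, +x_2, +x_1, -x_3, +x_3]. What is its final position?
(4, -1, -1, 2, -1)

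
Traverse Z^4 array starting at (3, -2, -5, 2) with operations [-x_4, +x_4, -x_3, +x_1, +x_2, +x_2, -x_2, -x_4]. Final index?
(4, -1, -6, 1)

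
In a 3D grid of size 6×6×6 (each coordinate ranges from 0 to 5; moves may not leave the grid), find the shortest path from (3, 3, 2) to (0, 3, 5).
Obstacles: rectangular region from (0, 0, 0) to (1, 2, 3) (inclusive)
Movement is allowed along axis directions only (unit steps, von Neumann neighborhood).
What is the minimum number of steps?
6
(one shortest path: (3, 3, 2) → (2, 3, 2) → (1, 3, 2) → (0, 3, 2) → (0, 3, 3) → (0, 3, 4) → (0, 3, 5))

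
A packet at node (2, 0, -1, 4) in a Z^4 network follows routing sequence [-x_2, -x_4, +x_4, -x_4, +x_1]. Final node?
(3, -1, -1, 3)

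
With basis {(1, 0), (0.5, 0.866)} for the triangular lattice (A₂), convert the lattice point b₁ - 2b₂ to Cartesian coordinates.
(0, -1.732)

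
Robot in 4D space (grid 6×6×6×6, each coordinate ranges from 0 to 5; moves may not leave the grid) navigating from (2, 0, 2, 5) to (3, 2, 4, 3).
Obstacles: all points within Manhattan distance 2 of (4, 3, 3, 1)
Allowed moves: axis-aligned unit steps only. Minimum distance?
7
(one shortest path: (2, 0, 2, 5) → (3, 0, 2, 5) → (3, 1, 2, 5) → (3, 2, 2, 5) → (3, 2, 3, 5) → (3, 2, 4, 5) → (3, 2, 4, 4) → (3, 2, 4, 3))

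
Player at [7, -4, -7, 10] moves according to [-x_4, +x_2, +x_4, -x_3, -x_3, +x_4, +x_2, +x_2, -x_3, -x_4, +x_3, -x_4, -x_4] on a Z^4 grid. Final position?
(7, -1, -9, 8)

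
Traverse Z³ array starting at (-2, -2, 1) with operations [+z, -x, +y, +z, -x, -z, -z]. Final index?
(-4, -1, 1)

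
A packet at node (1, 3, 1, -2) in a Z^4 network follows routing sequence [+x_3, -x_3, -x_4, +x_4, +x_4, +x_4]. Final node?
(1, 3, 1, 0)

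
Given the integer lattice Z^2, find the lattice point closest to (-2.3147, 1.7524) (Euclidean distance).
(-2, 2)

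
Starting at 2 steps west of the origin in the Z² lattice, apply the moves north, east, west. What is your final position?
(-2, 1)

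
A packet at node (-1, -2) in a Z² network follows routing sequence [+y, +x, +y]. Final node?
(0, 0)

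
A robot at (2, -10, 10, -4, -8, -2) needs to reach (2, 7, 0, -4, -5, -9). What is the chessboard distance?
17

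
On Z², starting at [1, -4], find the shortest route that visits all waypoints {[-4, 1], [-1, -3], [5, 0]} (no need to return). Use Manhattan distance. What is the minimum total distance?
20
(one optimal route: (1, -4) → (-1, -3) → (-4, 1) → (5, 0))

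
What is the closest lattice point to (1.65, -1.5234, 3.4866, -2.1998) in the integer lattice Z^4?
(2, -2, 3, -2)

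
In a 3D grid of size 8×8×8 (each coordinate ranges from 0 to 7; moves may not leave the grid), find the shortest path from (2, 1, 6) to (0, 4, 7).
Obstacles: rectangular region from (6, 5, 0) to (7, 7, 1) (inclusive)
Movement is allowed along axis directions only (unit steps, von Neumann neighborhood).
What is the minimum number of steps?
6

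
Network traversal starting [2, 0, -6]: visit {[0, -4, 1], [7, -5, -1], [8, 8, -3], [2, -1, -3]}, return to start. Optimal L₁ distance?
56
(one optimal route: (2, 0, -6) → (8, 8, -3) → (7, -5, -1) → (0, -4, 1) → (2, -1, -3) → (2, 0, -6))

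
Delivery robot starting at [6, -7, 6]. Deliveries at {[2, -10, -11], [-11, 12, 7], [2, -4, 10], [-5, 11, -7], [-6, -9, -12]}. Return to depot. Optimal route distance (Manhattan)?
124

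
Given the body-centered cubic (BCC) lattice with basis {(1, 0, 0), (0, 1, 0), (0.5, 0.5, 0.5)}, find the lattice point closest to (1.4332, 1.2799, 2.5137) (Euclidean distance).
(1.5, 1.5, 2.5)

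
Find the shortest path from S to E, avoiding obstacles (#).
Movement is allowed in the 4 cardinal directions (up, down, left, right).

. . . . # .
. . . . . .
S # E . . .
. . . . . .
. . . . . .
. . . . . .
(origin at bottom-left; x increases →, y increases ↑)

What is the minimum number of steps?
4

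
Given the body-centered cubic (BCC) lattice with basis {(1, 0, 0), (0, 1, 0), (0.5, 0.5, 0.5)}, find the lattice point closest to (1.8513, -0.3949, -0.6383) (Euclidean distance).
(1.5, -0.5, -0.5)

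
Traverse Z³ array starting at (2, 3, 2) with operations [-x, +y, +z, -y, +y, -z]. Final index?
(1, 4, 2)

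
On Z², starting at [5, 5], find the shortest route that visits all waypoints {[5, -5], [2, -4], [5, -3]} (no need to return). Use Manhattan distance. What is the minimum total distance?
14
(one optimal route: (5, 5) → (5, -3) → (5, -5) → (2, -4))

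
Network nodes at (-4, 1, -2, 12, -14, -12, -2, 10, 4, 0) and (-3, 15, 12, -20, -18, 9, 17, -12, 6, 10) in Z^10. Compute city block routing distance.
139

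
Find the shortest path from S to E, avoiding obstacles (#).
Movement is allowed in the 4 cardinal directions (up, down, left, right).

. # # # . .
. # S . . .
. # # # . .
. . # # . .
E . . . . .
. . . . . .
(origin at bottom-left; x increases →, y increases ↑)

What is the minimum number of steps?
9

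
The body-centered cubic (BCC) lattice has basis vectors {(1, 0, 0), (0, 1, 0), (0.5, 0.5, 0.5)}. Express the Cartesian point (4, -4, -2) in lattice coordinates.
6b₁ - 2b₂ - 4b₃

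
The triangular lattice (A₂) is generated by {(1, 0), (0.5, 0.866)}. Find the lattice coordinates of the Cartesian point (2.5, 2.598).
b₁ + 3b₂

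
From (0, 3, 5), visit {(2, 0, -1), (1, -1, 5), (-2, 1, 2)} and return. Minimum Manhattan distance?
28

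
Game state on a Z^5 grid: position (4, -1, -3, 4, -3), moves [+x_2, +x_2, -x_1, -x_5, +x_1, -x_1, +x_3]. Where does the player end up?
(3, 1, -2, 4, -4)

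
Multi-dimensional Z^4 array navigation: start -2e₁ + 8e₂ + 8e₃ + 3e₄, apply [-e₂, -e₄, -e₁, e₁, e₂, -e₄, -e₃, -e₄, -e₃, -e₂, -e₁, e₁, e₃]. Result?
(-2, 7, 7, 0)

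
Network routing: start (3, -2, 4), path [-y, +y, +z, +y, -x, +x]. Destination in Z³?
(3, -1, 5)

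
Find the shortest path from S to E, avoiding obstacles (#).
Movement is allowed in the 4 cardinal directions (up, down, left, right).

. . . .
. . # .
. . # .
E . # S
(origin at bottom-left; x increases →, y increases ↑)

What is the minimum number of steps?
9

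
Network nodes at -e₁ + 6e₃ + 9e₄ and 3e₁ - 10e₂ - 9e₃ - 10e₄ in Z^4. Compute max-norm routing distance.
19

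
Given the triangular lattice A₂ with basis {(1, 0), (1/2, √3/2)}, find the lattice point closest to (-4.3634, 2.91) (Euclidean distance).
(-4.5, 2.598)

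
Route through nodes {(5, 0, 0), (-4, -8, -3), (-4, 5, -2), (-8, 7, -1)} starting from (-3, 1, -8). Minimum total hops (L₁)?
57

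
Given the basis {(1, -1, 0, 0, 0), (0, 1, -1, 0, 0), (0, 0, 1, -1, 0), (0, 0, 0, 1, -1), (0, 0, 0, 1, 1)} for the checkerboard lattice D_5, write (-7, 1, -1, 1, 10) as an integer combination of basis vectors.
-7b₁ - 6b₂ - 7b₃ - 8b₄ + 2b₅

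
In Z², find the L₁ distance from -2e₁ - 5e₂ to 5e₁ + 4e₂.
16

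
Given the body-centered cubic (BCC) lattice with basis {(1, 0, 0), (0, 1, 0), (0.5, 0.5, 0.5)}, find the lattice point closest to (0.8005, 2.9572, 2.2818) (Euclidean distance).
(1, 3, 2)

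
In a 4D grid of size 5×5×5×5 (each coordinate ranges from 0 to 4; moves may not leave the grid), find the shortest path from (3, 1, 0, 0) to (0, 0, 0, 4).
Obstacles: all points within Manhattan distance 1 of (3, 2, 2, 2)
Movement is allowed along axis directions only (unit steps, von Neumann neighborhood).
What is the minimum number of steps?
8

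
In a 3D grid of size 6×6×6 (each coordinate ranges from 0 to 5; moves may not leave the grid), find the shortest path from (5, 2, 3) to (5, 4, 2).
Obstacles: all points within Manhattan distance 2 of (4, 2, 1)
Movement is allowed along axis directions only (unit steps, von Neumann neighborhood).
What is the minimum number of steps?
3
(one shortest path: (5, 2, 3) → (5, 3, 3) → (5, 4, 3) → (5, 4, 2))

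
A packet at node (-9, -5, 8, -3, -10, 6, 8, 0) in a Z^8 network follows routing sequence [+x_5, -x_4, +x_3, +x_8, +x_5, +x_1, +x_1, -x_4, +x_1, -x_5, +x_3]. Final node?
(-6, -5, 10, -5, -9, 6, 8, 1)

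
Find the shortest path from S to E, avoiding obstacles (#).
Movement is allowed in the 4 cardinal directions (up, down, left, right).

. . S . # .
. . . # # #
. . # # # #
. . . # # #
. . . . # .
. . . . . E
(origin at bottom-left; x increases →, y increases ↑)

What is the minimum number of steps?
10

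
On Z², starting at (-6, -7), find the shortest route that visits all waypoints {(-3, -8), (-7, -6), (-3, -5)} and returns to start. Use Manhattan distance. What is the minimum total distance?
14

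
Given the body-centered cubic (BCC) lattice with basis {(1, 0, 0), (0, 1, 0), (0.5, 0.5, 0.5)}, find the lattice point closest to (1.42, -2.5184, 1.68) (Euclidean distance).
(1.5, -2.5, 1.5)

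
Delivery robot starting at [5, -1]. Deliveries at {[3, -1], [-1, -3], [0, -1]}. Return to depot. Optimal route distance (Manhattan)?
16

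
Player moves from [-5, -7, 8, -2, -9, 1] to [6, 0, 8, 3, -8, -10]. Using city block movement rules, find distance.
35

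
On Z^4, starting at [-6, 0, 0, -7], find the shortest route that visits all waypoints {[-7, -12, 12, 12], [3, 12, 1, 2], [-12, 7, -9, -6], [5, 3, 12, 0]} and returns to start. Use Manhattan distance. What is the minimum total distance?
168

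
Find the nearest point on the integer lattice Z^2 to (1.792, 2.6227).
(2, 3)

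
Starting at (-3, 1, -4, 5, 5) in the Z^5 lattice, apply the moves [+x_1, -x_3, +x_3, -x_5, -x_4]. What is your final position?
(-2, 1, -4, 4, 4)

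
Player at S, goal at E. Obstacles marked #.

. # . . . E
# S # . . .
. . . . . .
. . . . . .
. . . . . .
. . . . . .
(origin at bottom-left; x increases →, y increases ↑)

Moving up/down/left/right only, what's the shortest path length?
7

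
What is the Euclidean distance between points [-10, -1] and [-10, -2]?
1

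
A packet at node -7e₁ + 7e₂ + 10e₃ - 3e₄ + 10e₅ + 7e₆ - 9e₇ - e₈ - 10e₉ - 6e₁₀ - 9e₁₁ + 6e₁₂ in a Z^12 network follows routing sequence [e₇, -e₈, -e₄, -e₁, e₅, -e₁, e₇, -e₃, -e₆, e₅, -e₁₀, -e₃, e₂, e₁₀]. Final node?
(-9, 8, 8, -4, 12, 6, -7, -2, -10, -6, -9, 6)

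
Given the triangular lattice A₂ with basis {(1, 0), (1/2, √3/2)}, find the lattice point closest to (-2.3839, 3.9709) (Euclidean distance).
(-2.5, 4.33)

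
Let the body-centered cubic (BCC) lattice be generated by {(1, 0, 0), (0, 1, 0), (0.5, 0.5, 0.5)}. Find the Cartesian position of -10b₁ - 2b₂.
(-10, -2, 0)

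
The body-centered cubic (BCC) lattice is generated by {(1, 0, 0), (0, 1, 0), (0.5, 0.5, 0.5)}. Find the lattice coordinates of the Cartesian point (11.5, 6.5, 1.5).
10b₁ + 5b₂ + 3b₃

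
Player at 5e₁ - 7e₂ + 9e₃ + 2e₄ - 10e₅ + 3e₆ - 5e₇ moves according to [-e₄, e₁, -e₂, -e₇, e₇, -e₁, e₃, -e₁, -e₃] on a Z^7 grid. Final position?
(4, -8, 9, 1, -10, 3, -5)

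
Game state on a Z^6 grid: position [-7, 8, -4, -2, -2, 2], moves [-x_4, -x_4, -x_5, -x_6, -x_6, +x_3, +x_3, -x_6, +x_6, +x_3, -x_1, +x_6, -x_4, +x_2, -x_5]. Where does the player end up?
(-8, 9, -1, -5, -4, 1)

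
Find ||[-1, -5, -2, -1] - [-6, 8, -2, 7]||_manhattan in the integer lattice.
26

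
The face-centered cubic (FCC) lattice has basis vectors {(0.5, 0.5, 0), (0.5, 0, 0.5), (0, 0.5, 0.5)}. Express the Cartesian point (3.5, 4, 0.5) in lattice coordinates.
7b₁ + b₃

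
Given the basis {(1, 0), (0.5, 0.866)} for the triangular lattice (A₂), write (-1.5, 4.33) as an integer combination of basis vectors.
-4b₁ + 5b₂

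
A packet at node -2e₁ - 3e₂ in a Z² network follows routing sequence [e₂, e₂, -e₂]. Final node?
(-2, -2)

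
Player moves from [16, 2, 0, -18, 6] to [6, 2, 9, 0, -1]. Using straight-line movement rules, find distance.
23.5372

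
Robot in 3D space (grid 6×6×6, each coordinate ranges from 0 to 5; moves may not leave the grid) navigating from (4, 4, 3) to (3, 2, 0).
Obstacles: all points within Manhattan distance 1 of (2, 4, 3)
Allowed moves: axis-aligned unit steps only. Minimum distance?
6
(one shortest path: (4, 4, 3) → (4, 3, 3) → (3, 3, 3) → (3, 2, 3) → (3, 2, 2) → (3, 2, 1) → (3, 2, 0))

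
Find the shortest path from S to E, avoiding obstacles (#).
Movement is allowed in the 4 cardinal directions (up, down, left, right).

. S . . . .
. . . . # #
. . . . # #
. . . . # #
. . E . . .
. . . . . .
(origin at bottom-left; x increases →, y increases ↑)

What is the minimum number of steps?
5
(one shortest path: (1, 5) → (2, 5) → (2, 4) → (2, 3) → (2, 2) → (2, 1))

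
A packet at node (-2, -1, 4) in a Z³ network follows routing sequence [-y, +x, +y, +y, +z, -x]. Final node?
(-2, 0, 5)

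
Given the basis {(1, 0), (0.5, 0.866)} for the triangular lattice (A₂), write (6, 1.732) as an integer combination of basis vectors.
5b₁ + 2b₂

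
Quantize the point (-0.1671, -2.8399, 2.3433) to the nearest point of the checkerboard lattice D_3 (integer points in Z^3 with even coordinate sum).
(0, -3, 3)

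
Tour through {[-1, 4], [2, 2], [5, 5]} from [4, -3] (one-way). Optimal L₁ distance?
19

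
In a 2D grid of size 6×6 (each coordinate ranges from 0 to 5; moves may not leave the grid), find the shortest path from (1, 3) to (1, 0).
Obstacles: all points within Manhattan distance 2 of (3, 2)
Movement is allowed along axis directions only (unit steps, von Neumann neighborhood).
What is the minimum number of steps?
5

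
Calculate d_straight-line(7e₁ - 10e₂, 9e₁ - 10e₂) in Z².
2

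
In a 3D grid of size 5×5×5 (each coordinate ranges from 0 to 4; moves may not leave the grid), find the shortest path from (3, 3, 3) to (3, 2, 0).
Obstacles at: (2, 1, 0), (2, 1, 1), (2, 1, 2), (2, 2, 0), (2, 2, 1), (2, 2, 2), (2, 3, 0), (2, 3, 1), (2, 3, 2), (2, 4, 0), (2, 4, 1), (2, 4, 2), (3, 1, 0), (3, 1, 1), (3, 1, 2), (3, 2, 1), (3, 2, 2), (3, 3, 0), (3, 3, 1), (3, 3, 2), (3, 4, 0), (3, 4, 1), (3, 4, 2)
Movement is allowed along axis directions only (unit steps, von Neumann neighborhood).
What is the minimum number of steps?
6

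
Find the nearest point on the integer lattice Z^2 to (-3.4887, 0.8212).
(-3, 1)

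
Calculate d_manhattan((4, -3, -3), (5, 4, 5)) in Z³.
16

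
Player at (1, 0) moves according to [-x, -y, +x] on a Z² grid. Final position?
(1, -1)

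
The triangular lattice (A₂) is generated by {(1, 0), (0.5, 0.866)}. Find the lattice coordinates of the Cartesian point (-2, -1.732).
-b₁ - 2b₂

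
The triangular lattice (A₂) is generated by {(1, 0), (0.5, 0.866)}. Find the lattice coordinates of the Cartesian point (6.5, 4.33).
4b₁ + 5b₂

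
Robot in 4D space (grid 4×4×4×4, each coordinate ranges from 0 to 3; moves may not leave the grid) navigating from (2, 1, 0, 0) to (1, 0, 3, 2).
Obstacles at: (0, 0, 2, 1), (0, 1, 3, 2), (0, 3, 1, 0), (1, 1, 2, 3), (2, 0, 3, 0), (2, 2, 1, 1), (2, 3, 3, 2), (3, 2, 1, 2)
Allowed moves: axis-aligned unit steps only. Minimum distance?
7
(one shortest path: (2, 1, 0, 0) → (1, 1, 0, 0) → (1, 0, 0, 0) → (1, 0, 1, 0) → (1, 0, 2, 0) → (1, 0, 3, 0) → (1, 0, 3, 1) → (1, 0, 3, 2))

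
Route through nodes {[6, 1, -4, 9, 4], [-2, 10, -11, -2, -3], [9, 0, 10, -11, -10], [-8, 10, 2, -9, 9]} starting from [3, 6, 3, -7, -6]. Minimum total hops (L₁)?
159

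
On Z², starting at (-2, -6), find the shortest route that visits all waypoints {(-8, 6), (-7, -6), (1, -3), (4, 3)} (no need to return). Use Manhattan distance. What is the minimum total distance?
40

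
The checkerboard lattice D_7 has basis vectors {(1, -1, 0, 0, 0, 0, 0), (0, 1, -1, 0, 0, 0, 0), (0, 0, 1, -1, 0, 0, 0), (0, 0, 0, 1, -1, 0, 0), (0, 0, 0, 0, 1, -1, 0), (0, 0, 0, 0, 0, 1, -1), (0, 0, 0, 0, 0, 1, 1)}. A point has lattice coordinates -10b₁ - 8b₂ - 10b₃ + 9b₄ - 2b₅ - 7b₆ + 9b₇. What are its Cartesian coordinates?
(-10, 2, -2, 19, -11, 4, 16)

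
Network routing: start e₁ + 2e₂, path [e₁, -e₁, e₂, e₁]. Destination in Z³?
(2, 3, 0)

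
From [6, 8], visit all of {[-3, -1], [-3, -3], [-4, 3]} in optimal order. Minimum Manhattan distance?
22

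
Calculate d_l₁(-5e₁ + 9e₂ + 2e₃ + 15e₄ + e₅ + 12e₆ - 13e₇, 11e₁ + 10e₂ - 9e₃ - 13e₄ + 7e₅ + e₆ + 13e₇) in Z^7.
99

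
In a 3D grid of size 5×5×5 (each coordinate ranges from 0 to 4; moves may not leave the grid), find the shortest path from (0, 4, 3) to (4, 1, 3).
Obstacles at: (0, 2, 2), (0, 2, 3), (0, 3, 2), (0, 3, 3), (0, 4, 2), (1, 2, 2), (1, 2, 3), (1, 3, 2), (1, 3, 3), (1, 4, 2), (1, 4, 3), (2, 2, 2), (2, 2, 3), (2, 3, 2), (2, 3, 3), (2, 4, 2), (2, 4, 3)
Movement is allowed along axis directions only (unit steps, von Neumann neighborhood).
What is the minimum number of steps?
9
(one shortest path: (0, 4, 3) → (0, 4, 4) → (1, 4, 4) → (2, 4, 4) → (3, 4, 4) → (4, 4, 4) → (4, 3, 4) → (4, 2, 4) → (4, 1, 4) → (4, 1, 3))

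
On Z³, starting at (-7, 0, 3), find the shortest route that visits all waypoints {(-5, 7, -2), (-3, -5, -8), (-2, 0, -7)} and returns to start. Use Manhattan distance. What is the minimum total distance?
56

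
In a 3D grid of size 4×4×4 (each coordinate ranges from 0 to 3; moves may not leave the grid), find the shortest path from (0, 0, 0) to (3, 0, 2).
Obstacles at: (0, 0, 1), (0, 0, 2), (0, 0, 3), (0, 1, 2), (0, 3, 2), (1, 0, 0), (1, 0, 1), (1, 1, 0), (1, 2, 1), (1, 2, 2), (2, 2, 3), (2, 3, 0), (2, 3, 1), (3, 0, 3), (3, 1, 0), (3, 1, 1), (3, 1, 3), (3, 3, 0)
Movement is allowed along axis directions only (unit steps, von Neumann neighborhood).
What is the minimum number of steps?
7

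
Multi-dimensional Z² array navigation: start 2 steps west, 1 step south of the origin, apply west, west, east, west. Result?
(-4, -1)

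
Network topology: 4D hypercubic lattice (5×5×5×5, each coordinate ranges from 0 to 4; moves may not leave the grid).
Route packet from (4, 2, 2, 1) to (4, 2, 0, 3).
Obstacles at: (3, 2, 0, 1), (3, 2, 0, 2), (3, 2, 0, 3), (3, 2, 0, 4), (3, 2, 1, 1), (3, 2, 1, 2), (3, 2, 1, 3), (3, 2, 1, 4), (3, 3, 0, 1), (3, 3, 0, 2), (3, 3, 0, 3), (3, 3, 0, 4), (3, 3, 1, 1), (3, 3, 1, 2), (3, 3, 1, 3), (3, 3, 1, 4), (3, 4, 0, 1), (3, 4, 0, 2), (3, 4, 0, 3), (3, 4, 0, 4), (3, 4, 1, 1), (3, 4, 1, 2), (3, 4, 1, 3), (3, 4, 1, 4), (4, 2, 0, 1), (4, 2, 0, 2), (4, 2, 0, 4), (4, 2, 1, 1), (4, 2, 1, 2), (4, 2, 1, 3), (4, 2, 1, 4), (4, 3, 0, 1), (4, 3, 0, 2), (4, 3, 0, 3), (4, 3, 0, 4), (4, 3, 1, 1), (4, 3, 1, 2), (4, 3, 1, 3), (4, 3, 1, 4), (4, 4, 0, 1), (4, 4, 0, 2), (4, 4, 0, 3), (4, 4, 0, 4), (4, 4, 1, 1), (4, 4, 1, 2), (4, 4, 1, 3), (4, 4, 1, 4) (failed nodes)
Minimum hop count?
6
(one shortest path: (4, 2, 2, 1) → (4, 1, 2, 1) → (4, 1, 1, 1) → (4, 1, 0, 1) → (4, 1, 0, 2) → (4, 1, 0, 3) → (4, 2, 0, 3))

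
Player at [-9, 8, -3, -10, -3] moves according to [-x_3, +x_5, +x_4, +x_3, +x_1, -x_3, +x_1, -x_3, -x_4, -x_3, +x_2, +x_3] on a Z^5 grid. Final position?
(-7, 9, -5, -10, -2)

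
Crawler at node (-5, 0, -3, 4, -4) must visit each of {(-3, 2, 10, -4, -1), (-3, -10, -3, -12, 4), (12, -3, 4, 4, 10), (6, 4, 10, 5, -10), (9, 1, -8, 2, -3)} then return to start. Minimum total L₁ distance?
200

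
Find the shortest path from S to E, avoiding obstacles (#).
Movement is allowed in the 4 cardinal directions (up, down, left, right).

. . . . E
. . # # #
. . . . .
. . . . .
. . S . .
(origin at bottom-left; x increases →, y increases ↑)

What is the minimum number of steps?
8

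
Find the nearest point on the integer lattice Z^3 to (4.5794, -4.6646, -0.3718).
(5, -5, 0)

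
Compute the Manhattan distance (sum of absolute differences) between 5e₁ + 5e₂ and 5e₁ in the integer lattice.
5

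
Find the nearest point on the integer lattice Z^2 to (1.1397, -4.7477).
(1, -5)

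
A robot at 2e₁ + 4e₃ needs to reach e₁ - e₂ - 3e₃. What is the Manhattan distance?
9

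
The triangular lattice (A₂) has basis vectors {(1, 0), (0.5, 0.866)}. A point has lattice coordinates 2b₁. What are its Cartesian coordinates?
(2, 0)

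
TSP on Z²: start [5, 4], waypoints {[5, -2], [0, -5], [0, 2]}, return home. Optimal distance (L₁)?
28
(one optimal route: (5, 4) → (5, -2) → (0, -5) → (0, 2) → (5, 4))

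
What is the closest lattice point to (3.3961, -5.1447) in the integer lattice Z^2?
(3, -5)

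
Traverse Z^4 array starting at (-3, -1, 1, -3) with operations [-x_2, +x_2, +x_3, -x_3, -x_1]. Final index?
(-4, -1, 1, -3)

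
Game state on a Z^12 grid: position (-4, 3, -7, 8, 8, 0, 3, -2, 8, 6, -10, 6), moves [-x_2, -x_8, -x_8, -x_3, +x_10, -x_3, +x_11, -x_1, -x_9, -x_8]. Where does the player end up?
(-5, 2, -9, 8, 8, 0, 3, -5, 7, 7, -9, 6)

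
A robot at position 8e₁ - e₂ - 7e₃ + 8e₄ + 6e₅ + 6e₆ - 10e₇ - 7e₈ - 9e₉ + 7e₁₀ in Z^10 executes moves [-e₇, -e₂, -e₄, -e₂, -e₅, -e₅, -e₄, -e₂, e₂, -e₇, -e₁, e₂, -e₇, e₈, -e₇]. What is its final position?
(7, -2, -7, 6, 4, 6, -14, -6, -9, 7)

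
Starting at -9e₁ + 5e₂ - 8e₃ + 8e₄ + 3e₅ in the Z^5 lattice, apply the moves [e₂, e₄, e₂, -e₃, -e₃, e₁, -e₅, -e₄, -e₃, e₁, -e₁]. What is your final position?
(-8, 7, -11, 8, 2)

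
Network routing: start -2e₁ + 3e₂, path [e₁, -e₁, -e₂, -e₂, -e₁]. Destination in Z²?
(-3, 1)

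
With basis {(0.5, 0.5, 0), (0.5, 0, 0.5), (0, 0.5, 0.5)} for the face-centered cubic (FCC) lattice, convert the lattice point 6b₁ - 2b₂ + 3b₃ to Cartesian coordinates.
(2, 4.5, 0.5)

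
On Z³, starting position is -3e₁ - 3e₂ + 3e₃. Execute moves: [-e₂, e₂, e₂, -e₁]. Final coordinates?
(-4, -2, 3)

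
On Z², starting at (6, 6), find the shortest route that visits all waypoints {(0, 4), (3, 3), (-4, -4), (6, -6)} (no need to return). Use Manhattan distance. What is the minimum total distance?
34
(one optimal route: (6, 6) → (3, 3) → (0, 4) → (-4, -4) → (6, -6))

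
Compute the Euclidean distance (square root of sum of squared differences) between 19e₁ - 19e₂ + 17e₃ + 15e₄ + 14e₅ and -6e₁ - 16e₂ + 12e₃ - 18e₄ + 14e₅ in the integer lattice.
41.8091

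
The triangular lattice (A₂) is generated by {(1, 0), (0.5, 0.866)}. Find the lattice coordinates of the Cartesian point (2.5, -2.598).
4b₁ - 3b₂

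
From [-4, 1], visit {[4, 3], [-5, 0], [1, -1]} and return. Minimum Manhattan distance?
26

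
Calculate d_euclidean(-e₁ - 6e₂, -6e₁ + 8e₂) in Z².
14.8661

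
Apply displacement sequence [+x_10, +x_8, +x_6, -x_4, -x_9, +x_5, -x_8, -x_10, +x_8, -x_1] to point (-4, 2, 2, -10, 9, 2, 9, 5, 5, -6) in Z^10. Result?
(-5, 2, 2, -11, 10, 3, 9, 6, 4, -6)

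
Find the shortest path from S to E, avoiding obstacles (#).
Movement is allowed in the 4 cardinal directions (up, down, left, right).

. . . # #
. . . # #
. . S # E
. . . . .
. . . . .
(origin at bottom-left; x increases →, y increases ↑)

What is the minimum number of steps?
4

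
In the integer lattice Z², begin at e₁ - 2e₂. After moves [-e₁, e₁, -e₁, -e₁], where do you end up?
(-1, -2)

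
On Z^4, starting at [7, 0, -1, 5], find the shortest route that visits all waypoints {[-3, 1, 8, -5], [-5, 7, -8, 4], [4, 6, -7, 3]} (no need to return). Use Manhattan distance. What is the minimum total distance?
62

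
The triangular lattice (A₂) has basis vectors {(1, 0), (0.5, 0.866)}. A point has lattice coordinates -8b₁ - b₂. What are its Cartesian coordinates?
(-8.5, -0.866)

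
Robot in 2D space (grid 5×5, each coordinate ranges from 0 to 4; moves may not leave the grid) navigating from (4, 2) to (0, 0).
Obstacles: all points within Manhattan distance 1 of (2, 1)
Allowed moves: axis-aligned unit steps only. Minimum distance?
8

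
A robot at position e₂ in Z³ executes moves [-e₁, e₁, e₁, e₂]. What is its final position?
(1, 2, 0)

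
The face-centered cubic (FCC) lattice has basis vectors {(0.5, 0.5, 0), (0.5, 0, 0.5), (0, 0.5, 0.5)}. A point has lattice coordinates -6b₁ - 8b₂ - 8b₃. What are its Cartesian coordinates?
(-7, -7, -8)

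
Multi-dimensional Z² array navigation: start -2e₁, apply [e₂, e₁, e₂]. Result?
(-1, 2)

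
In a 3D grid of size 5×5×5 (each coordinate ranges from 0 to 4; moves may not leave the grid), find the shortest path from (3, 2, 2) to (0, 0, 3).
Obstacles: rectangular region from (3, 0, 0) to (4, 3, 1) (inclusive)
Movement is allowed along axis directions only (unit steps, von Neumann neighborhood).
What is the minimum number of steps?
6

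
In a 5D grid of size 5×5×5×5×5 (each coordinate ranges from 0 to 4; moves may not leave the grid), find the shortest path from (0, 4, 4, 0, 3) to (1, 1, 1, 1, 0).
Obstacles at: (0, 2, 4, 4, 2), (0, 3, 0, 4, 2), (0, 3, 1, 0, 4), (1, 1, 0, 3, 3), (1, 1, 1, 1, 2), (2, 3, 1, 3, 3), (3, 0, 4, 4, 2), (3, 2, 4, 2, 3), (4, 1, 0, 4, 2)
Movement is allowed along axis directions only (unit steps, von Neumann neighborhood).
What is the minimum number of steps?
11
(one shortest path: (0, 4, 4, 0, 3) → (1, 4, 4, 0, 3) → (1, 3, 4, 0, 3) → (1, 2, 4, 0, 3) → (1, 1, 4, 0, 3) → (1, 1, 3, 0, 3) → (1, 1, 2, 0, 3) → (1, 1, 1, 0, 3) → (1, 1, 1, 0, 2) → (1, 1, 1, 0, 1) → (1, 1, 1, 1, 1) → (1, 1, 1, 1, 0))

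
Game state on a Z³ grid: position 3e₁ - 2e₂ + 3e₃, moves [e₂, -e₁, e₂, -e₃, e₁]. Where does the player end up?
(3, 0, 2)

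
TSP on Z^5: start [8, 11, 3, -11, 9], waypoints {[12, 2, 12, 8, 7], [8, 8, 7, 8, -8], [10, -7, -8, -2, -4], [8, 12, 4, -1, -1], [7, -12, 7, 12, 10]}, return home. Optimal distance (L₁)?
210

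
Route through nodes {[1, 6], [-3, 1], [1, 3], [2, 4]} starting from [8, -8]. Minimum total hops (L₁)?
30
(one optimal route: (8, -8) → (2, 4) → (1, 6) → (1, 3) → (-3, 1))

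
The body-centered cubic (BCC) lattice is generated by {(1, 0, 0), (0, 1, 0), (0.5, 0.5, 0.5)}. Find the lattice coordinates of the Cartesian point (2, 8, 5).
-3b₁ + 3b₂ + 10b₃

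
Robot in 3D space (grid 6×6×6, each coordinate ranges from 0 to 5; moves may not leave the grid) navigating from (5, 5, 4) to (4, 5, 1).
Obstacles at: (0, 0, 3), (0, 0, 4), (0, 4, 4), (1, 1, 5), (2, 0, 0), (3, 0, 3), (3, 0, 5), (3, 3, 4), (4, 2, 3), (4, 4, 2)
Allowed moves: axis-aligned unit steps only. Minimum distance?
4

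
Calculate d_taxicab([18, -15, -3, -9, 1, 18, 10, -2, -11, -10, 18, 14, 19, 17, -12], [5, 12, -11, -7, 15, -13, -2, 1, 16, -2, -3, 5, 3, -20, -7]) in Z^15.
233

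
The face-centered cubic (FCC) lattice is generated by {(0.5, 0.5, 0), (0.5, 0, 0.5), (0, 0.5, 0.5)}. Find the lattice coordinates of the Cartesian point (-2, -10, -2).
-10b₁ + 6b₂ - 10b₃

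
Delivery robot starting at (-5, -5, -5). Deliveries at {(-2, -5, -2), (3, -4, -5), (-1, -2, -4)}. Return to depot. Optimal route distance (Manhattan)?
28
(one optimal route: (-5, -5, -5) → (-2, -5, -2) → (-1, -2, -4) → (3, -4, -5) → (-5, -5, -5))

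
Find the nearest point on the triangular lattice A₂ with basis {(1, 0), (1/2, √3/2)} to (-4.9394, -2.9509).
(-5, -3.464)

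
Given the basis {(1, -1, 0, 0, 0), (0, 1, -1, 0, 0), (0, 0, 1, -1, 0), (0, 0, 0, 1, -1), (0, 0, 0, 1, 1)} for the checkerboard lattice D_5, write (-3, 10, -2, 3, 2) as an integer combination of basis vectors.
-3b₁ + 7b₂ + 5b₃ + 3b₄ + 5b₅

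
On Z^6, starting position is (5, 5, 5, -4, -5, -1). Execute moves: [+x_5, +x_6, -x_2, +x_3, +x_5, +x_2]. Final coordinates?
(5, 5, 6, -4, -3, 0)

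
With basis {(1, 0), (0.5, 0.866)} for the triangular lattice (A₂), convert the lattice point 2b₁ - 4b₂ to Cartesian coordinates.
(0, -3.464)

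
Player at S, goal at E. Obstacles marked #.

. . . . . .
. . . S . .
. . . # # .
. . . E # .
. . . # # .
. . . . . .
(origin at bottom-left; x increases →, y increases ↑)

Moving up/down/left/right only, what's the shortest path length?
4
(one shortest path: (3, 4) → (2, 4) → (2, 3) → (2, 2) → (3, 2))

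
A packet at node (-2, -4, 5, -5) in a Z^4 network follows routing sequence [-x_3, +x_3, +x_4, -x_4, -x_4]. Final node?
(-2, -4, 5, -6)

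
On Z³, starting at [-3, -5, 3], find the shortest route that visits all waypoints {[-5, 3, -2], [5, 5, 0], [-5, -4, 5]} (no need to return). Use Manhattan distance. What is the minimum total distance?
33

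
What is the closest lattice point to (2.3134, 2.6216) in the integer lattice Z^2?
(2, 3)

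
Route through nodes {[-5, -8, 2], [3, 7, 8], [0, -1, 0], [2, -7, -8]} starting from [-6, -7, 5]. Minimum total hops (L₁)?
58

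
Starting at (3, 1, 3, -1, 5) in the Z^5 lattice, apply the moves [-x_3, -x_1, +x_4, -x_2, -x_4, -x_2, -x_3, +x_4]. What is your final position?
(2, -1, 1, 0, 5)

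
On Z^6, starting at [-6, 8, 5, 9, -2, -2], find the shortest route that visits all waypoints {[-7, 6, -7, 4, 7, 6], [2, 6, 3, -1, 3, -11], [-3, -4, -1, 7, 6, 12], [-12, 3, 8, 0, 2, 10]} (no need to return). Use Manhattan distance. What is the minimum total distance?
147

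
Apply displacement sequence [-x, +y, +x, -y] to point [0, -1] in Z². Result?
(0, -1)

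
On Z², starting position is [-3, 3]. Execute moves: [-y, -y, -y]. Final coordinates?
(-3, 0)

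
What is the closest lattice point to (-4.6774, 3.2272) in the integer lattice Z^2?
(-5, 3)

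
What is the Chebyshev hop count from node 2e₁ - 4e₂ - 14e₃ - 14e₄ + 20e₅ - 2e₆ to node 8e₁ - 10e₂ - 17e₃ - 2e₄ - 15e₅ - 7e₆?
35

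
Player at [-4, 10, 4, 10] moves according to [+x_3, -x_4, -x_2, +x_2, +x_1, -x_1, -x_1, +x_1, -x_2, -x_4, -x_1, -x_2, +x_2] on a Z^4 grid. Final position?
(-5, 9, 5, 8)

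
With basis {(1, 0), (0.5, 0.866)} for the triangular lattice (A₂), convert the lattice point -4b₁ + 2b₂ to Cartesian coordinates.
(-3, 1.732)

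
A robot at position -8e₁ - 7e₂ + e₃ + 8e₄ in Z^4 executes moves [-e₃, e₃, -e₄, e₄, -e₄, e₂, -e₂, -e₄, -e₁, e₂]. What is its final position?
(-9, -6, 1, 6)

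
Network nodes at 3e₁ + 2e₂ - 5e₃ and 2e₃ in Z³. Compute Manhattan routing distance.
12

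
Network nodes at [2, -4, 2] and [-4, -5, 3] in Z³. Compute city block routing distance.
8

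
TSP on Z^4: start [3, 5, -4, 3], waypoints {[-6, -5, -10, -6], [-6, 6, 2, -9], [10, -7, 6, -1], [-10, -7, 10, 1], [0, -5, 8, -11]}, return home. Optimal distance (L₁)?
168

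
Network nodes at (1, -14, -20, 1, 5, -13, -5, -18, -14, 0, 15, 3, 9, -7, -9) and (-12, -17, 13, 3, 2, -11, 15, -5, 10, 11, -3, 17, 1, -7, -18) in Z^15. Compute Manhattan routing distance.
173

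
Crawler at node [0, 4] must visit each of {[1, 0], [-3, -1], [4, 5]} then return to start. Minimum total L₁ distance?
26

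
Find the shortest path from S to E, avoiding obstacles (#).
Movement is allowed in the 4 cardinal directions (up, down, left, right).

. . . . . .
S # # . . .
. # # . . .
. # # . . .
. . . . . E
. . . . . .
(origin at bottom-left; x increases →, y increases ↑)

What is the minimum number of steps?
8
(one shortest path: (0, 4) → (0, 3) → (0, 2) → (0, 1) → (1, 1) → (2, 1) → (3, 1) → (4, 1) → (5, 1))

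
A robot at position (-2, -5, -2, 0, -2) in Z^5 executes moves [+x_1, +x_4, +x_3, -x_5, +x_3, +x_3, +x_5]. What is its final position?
(-1, -5, 1, 1, -2)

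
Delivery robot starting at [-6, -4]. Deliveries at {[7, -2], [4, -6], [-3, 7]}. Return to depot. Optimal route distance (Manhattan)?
52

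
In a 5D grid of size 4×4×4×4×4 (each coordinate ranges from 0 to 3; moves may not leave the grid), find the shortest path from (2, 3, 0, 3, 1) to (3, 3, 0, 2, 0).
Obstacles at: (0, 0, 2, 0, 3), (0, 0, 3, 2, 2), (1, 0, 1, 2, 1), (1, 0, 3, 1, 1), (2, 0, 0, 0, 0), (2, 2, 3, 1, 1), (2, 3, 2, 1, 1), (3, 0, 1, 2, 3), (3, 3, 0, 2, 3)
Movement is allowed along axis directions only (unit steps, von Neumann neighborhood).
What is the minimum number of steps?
3
(one shortest path: (2, 3, 0, 3, 1) → (3, 3, 0, 3, 1) → (3, 3, 0, 2, 1) → (3, 3, 0, 2, 0))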